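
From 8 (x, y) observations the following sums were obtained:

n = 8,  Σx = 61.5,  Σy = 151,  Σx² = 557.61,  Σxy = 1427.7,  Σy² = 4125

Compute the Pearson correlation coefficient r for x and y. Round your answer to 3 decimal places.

0.812

Sxx = Σx² − (Σx)²/n = 557.61 − 472.78125 = 84.82875
Sxy = Σxy − (Σx)(Σy)/n = 1427.7 − 1160.8125 = 266.8875
Syy = Σy² − (Σy)²/n = 4125 − 2850.125 = 1274.875
r = Sxy/√(Sxx·Syy) = 266.8875/√(108146.052656) = 266.8875/328.855671 = 0.811564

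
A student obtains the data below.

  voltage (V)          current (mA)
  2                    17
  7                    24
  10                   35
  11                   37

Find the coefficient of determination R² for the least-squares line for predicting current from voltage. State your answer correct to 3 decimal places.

n = 4, Σx = 30, Σy = 113, Σxy = 959, Σx² = 274, Σy² = 3459
Sxx = Σx² − (Σx)²/n = 274 − 225 = 49
Sxy = Σxy − (Σx)(Σy)/n = 959 − 847.5 = 111.5
Syy = Σy² − (Σy)²/n = 3459 − 3192.25 = 266.75
R² = Sxy²/(Sxx·Syy) = (111.5)²/(49·266.75) = 0.951150

0.951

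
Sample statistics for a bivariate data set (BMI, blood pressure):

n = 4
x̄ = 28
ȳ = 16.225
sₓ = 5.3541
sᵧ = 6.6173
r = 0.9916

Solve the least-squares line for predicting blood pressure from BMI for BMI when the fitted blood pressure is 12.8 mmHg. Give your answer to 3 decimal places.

25.205

b = r · sᵧ/sₓ = 0.9916 · 6.6173/5.3541 = 1.225550
a = ȳ − b·x̄ = 16.225 − 1.225550·28 = -18.090387
Set a + b·x = 12.8: x = (12.8 − (-18.090387)) / 1.225550 = 25.205335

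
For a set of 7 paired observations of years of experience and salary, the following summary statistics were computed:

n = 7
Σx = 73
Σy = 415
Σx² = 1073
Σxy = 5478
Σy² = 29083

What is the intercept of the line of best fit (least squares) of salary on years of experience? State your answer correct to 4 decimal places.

Sxx = Σx² − (Σx)²/n = 1073 − 761.285714 = 311.714286
Sxy = Σxy − (Σx)(Σy)/n = 5478 − 4327.857143 = 1150.142857
b = Sxy/Sxx = 1150.142857/311.714286 = 3.689734
a = ȳ − b·x̄ = 59.285714 − 3.689734·10.428571 = 20.807058

20.8071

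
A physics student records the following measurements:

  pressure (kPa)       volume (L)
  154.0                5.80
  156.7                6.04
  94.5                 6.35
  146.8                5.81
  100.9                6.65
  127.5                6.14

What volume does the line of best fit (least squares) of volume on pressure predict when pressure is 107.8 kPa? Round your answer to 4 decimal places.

6.3653

n = 6, Σx = 780.4, Σy = 36.79, Σxy = 4746.486, Σx² = 105188.44
Sxx = Σx² − (Σx)²/n = 105188.44 − 101504.026667 = 3684.413333
Sxy = Σxy − (Σx)(Σy)/n = 4746.486 − 4785.152667 = -38.666667
b = Sxy/Sxx = -38.666667/3684.413333 = -0.010495
a = ȳ − b·x̄ = 6.131667 − (-0.010495)·130.066667 = 7.496672
ŷ(107.8) = a + b·107.8 = 7.496672 + (-0.010495)·107.8 = 6.365348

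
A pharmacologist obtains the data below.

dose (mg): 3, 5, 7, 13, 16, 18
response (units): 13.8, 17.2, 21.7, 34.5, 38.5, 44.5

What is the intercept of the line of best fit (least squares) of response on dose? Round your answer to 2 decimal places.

7.52

n = 6, Σx = 62, Σy = 170.2, Σxy = 2144.8, Σx² = 832
Sxx = Σx² − (Σx)²/n = 832 − 640.666667 = 191.333333
Sxy = Σxy − (Σx)(Σy)/n = 2144.8 − 1758.733333 = 386.066667
b = Sxy/Sxx = 386.066667/191.333333 = 2.017770
a = ȳ − b·x̄ = 28.366667 − 2.017770·10.333333 = 7.516376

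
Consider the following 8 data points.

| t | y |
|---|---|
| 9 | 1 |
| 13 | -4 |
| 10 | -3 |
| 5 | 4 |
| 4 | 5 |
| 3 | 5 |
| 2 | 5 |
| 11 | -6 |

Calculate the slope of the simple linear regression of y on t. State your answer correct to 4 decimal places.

-1.0421

n = 8, Σx = 57, Σy = 7, Σxy = -74, Σx² = 525
Sxx = Σx² − (Σx)²/n = 525 − 406.125 = 118.875
Sxy = Σxy − (Σx)(Σy)/n = -74 − 49.875 = -123.875
b = Sxy/Sxx = -123.875/118.875 = -1.042061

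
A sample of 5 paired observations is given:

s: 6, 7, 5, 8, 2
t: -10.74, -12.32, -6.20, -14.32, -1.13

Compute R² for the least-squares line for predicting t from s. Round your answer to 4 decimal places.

n = 5, Σx = 28, Σy = -44.71, Σxy = -298.5, Σx² = 178, Σy² = 511.9093
Sxx = Σx² − (Σx)²/n = 178 − 156.8 = 21.2
Sxy = Σxy − (Σx)(Σy)/n = -298.5 − (-250.376) = -48.124
Syy = Σy² − (Σy)²/n = 511.9093 − 399.79682 = 112.11248
R² = Sxy²/(Sxx·Syy) = (-48.124)²/(21.2·112.11248) = 0.974392

0.9744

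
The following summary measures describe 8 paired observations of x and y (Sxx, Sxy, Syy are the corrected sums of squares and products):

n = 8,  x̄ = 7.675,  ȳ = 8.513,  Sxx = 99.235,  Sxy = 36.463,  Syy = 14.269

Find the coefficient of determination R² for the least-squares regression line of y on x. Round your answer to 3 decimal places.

0.939

R² = Sxy²/(Sxx·Syy) = (36.463)²/(99.235·14.269) = 0.938958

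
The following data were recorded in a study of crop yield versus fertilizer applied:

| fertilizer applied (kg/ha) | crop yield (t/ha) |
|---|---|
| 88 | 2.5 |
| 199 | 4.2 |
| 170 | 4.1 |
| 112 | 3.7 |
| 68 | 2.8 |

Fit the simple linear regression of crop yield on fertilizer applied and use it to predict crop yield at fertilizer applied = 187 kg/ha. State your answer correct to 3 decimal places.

4.207

n = 5, Σx = 637, Σy = 17.3, Σxy = 2357.6, Σx² = 93413
Sxx = Σx² − (Σx)²/n = 93413 − 81153.8 = 12259.2
Sxy = Σxy − (Σx)(Σy)/n = 2357.6 − 2204.02 = 153.58
b = Sxy/Sxx = 153.58/12259.2 = 0.012528
a = ȳ − b·x̄ = 3.46 − 0.012528·127.4 = 1.863967
ŷ(187) = a + b·187 = 1.863967 + 0.012528·187 = 4.206653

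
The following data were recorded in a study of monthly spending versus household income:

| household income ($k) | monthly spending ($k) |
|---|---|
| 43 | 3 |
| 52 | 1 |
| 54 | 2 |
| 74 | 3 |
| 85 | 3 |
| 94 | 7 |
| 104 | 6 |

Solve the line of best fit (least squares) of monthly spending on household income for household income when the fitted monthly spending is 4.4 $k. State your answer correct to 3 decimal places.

83.450

n = 7, Σx = 506, Σy = 25, Σxy = 2048, Σx² = 39822
Sxx = Σx² − (Σx)²/n = 39822 − 36576.571429 = 3245.428571
Sxy = Σxy − (Σx)(Σy)/n = 2048 − 1807.142857 = 240.857143
b = Sxy/Sxx = 240.857143/3245.428571 = 0.074214
a = ȳ − b·x̄ = 3.571429 − 0.074214·72.285714 = -1.793204
Set a + b·x = 4.4: x = (4.4 − (-1.793204)) / 0.074214 = 83.450297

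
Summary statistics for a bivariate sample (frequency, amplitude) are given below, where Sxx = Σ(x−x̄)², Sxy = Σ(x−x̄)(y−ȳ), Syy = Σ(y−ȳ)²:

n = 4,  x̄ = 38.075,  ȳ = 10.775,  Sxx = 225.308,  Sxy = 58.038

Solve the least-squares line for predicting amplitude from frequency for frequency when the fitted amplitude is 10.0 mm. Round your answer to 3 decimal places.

b = Sxy/Sxx = 58.038/225.308 = 0.257594
a = ȳ − b·x̄ = 10.775 − 0.257594·38.075 = 0.967107
Set a + b·x = 10.0: x = (10.0 − 0.967107) / 0.257594 = 35.066390

35.066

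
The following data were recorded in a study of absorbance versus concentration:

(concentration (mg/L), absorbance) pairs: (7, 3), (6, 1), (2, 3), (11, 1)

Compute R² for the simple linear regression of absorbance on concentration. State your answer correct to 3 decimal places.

0.390

n = 4, Σx = 26, Σy = 8, Σxy = 44, Σx² = 210, Σy² = 20
Sxx = Σx² − (Σx)²/n = 210 − 169 = 41
Sxy = Σxy − (Σx)(Σy)/n = 44 − 52 = -8
Syy = Σy² − (Σy)²/n = 20 − 16 = 4
R² = Sxy²/(Sxx·Syy) = (-8)²/(41·4) = 0.390244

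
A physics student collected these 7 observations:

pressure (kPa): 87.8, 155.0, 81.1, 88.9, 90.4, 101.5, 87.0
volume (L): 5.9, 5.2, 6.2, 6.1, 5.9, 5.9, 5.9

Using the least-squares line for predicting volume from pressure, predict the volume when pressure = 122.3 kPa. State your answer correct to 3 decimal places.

5.591

n = 7, Σx = 691.7, Σy = 41.1, Σxy = 4014.64, Σx² = 72257.67
Sxx = Σx² − (Σx)²/n = 72257.67 − 68349.841429 = 3907.828571
Sxy = Σxy − (Σx)(Σy)/n = 4014.64 − 4061.267143 = -46.627143
b = Sxy/Sxx = -46.627143/3907.828571 = -0.011932
a = ȳ − b·x̄ = 5.871429 − (-0.011932)·98.814286 = 7.050454
ŷ(122.3) = a + b·122.3 = 7.050454 + (-0.011932)·122.3 = 5.591203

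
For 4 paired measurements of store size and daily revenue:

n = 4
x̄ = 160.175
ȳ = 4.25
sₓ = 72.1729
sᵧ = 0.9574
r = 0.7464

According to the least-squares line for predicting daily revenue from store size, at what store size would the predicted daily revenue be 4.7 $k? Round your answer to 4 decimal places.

205.6237

b = r · sᵧ/sₓ = 0.7464 · 0.9574/72.1729 = 0.009901
a = ȳ − b·x̄ = 4.25 − 0.009901·160.175 = 2.664064
Set a + b·x = 4.7: x = (4.7 − 2.664064) / 0.009901 = 205.623716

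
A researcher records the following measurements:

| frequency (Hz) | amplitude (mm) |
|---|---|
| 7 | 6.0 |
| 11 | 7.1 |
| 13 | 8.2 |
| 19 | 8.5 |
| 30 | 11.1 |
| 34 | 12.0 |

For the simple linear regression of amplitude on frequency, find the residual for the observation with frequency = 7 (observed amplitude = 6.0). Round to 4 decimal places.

n = 6, Σx = 114, Σy = 52.9, Σxy = 1129.2, Σx² = 2756
Sxx = Σx² − (Σx)²/n = 2756 − 2166 = 590
Sxy = Σxy − (Σx)(Σy)/n = 1129.2 − 1005.1 = 124.1
b = Sxy/Sxx = 124.1/590 = 0.210339
a = ȳ − b·x̄ = 8.816667 − 0.210339·19 = 4.820226
ŷ(7) = 4.820226 + 0.210339·7 = 6.292599
residual = y − ŷ = 6.0 − 6.292599 = -0.292599

-0.2926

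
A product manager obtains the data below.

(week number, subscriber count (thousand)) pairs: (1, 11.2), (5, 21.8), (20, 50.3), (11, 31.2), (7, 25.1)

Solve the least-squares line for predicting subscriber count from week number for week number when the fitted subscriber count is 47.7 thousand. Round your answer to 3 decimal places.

n = 5, Σx = 44, Σy = 139.6, Σxy = 1645.1, Σx² = 596
Sxx = Σx² − (Σx)²/n = 596 − 387.2 = 208.8
Sxy = Σxy − (Σx)(Σy)/n = 1645.1 − 1228.48 = 416.62
b = Sxy/Sxx = 416.62/208.8 = 1.995307
a = ȳ − b·x̄ = 27.92 − 1.995307·8.8 = 10.361303
Set a + b·x = 47.7: x = (47.7 − 10.361303) / 1.995307 = 18.713264

18.713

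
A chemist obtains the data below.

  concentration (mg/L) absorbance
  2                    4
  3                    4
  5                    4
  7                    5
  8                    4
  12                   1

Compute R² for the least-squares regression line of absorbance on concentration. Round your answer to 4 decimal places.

n = 6, Σx = 37, Σy = 22, Σxy = 119, Σx² = 295, Σy² = 90
Sxx = Σx² − (Σx)²/n = 295 − 228.166667 = 66.833333
Sxy = Σxy − (Σx)(Σy)/n = 119 − 135.666667 = -16.666667
Syy = Σy² − (Σy)²/n = 90 − 80.666667 = 9.333333
R² = Sxy²/(Sxx·Syy) = (-16.666667)²/(66.833333·9.333333) = 0.445315

0.4453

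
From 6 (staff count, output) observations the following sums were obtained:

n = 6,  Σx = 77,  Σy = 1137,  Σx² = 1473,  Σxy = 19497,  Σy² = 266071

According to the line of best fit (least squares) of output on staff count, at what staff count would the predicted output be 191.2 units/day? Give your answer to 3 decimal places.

13.001

Sxx = Σx² − (Σx)²/n = 1473 − 988.166667 = 484.833333
Sxy = Σxy − (Σx)(Σy)/n = 19497 − 14591.5 = 4905.5
b = Sxy/Sxx = 4905.5/484.833333 = 10.117910
a = ȳ − b·x̄ = 189.5 − 10.117910·12.833333 = 59.653489
Set a + b·x = 191.2: x = (191.2 − 59.653489) / 10.117910 = 13.001352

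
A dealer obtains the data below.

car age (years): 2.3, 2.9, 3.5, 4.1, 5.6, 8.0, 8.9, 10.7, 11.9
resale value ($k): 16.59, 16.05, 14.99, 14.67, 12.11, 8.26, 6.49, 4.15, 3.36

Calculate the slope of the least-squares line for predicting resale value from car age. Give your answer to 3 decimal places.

n = 9, Σx = 57.9, Σy = 96.67, Σxy = 473.36, Σx² = 473.43
Sxx = Σx² − (Σx)²/n = 473.43 − 372.49 = 100.94
Sxy = Σxy − (Σx)(Σy)/n = 473.36 − 621.910333 = -148.550333
b = Sxy/Sxx = -148.550333/100.94 = -1.471670

-1.472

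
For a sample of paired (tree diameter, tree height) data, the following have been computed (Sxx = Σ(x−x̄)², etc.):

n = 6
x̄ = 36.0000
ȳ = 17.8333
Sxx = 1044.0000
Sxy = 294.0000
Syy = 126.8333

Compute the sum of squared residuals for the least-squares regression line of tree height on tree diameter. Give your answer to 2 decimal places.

44.04

b = Sxy/Sxx = 294/1044 = 0.281609
SSE = Syy − b·Sxy = 126.8333 − 0.281609·294 = 44.040197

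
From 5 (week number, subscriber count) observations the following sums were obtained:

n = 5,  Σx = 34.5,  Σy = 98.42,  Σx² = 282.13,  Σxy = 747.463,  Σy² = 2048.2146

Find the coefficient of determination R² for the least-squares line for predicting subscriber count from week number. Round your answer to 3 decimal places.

Sxx = Σx² − (Σx)²/n = 282.13 − 238.05 = 44.08
Sxy = Σxy − (Σx)(Σy)/n = 747.463 − 679.098 = 68.365
Syy = Σy² − (Σy)²/n = 2048.2146 − 1937.29928 = 110.91532
R² = Sxy²/(Sxx·Syy) = (68.365)²/(44.08·110.91532) = 0.955949

0.956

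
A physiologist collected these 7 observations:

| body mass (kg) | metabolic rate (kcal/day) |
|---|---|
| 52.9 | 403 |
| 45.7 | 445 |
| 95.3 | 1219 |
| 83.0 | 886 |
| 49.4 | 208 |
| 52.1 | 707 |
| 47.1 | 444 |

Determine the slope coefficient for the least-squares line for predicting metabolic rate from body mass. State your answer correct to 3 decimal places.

15.750

n = 7, Σx = 425.5, Σy = 4312, Σxy = 299386.2, Σx² = 28231.17
Sxx = Σx² − (Σx)²/n = 28231.17 − 25864.321429 = 2366.848571
Sxy = Σxy − (Σx)(Σy)/n = 299386.2 − 262108 = 37278.2
b = Sxy/Sxx = 37278.2/2366.848571 = 15.750142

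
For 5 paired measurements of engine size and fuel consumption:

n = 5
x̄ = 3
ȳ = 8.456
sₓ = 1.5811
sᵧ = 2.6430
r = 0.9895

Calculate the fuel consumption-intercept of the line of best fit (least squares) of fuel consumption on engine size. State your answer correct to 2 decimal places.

3.49

b = r · sᵧ/sₓ = 0.9895 · 2.643/1.5811 = 1.654069
a = ȳ − b·x̄ = 8.456 − 1.654069·3 = 3.493793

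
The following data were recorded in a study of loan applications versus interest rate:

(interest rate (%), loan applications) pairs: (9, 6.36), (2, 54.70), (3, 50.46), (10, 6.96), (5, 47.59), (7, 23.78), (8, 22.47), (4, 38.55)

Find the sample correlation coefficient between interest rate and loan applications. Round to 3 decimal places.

-0.964

n = 8, Σx = 48, Σy = 250.87, Σxy = 1125.99, Σx² = 348, Σy² = 10448.4927
Sxx = Σx² − (Σx)²/n = 348 − 288 = 60
Sxy = Σxy − (Σx)(Σy)/n = 1125.99 − 1505.22 = -379.23
Syy = Σy² − (Σy)²/n = 10448.4927 − 7866.969613 = 2581.523088
r = Sxy/√(Sxx·Syy) = -379.23/√(154891.38525) = -379.23/393.562429 = -0.963583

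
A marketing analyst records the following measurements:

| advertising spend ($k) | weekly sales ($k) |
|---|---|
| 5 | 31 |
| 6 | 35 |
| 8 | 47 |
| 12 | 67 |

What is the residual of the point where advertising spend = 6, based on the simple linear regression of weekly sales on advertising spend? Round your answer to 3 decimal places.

-0.870

n = 4, Σx = 31, Σy = 180, Σxy = 1545, Σx² = 269
Sxx = Σx² − (Σx)²/n = 269 − 240.25 = 28.75
Sxy = Σxy − (Σx)(Σy)/n = 1545 − 1395 = 150
b = Sxy/Sxx = 150/28.75 = 5.217391
a = ȳ − b·x̄ = 45 − 5.217391·7.75 = 4.565217
ŷ(6) = 4.565217 + 5.217391·6 = 35.869565
residual = y − ŷ = 35 − 35.869565 = -0.869565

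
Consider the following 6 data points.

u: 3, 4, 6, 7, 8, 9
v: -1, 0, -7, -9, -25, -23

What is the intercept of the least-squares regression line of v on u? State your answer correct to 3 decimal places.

n = 6, Σx = 37, Σy = -65, Σxy = -515, Σx² = 255
Sxx = Σx² − (Σx)²/n = 255 − 228.166667 = 26.833333
Sxy = Σxy − (Σx)(Σy)/n = -515 − (-400.833333) = -114.166667
b = Sxy/Sxx = -114.166667/26.833333 = -4.254658
a = ȳ − b·x̄ = -10.833333 − (-4.254658)·6.166667 = 15.403727

15.404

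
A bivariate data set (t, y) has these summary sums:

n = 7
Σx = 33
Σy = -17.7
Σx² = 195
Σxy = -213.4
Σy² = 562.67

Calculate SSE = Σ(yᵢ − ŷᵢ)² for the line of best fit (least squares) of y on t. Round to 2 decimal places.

Sxx = Σx² − (Σx)²/n = 195 − 155.571429 = 39.428571
Sxy = Σxy − (Σx)(Σy)/n = -213.4 − (-83.442857) = -129.957143
Syy = Σy² − (Σy)²/n = 562.67 − 44.755714 = 517.914286
b = Sxy/Sxx = -129.957143/39.428571 = -3.296014
SSE = Syy − b·Sxy = 517.914286 − (-3.296014)·(-129.957143) = 89.573659

89.57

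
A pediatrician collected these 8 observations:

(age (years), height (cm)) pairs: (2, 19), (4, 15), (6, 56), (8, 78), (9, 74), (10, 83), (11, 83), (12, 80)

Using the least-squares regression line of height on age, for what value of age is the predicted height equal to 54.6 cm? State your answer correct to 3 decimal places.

n = 8, Σx = 62, Σy = 488, Σxy = 4427, Σx² = 566
Sxx = Σx² − (Σx)²/n = 566 − 480.5 = 85.5
Sxy = Σxy − (Σx)(Σy)/n = 4427 − 3782 = 645
b = Sxy/Sxx = 645/85.5 = 7.543860
a = ȳ − b·x̄ = 61 − 7.543860·7.75 = 2.535088
Set a + b·x = 54.6: x = (54.6 − 2.535088) / 7.543860 = 6.901628

6.902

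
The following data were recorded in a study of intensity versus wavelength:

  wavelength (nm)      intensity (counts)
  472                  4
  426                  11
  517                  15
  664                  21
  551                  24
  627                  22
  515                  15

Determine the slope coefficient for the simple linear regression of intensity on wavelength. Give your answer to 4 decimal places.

n = 7, Σx = 3772, Σy = 112, Σxy = 63016, Σx² = 2074400
Sxx = Σx² − (Σx)²/n = 2074400 − 2032569.142857 = 41830.857143
Sxy = Σxy − (Σx)(Σy)/n = 63016 − 60352 = 2664
b = Sxy/Sxx = 2664/41830.857143 = 0.063685

0.0637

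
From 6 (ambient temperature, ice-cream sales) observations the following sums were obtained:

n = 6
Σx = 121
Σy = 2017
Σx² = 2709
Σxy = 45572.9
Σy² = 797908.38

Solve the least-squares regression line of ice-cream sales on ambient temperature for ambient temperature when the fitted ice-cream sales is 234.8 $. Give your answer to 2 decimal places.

Sxx = Σx² − (Σx)²/n = 2709 − 2440.166667 = 268.833333
Sxy = Σxy − (Σx)(Σy)/n = 45572.9 − 40676.166667 = 4896.733333
b = Sxy/Sxx = 4896.733333/268.833333 = 18.214755
a = ȳ − b·x̄ = 336.166667 − 18.214755·20.166667 = -31.164228
Set a + b·x = 234.8: x = (234.8 − (-31.164228)) / 18.214755 = 14.601581

14.60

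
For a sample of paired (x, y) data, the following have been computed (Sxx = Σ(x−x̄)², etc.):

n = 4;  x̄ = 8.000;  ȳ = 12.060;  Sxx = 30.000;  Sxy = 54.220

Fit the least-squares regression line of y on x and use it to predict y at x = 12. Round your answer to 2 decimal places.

19.29

b = Sxy/Sxx = 54.22/30 = 1.807333
a = ȳ − b·x̄ = 12.06 − 1.807333·8 = -2.398667
ŷ(12) = a + b·12 = -2.398667 + 1.807333·12 = 19.289333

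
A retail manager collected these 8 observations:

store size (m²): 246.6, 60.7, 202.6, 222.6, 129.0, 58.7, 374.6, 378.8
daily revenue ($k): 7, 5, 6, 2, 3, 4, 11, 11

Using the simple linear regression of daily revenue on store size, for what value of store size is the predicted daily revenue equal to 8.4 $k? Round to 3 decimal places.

n = 8, Σx = 1673.6, Σy = 49, Σxy = 12599.7, Σx² = 458994.86
Sxx = Σx² − (Σx)²/n = 458994.86 − 350117.12 = 108877.74
Sxy = Σxy − (Σx)(Σy)/n = 12599.7 − 10250.8 = 2348.9
b = Sxy/Sxx = 2348.9/108877.74 = 0.021574
a = ȳ − b·x̄ = 6.125 − 0.021574·209.2 = 1.611774
Set a + b·x = 8.4: x = (8.4 − 1.611774) / 0.021574 = 314.652279

314.652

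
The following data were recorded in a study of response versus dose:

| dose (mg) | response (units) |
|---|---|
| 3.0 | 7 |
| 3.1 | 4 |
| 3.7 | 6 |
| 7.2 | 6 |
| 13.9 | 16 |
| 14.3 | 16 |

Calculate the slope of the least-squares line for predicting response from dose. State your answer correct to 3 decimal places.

0.960

n = 6, Σx = 45.2, Σy = 55, Σxy = 550, Σx² = 481.84
Sxx = Σx² − (Σx)²/n = 481.84 − 340.506667 = 141.333333
Sxy = Σxy − (Σx)(Σy)/n = 550 − 414.333333 = 135.666667
b = Sxy/Sxx = 135.666667/141.333333 = 0.959906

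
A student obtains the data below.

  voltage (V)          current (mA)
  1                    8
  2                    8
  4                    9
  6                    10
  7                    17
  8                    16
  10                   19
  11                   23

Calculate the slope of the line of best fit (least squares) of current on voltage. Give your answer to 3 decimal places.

1.499

n = 8, Σx = 49, Σy = 110, Σxy = 810, Σx² = 391
Sxx = Σx² − (Σx)²/n = 391 − 300.125 = 90.875
Sxy = Σxy − (Σx)(Σy)/n = 810 − 673.75 = 136.25
b = Sxy/Sxx = 136.25/90.875 = 1.499312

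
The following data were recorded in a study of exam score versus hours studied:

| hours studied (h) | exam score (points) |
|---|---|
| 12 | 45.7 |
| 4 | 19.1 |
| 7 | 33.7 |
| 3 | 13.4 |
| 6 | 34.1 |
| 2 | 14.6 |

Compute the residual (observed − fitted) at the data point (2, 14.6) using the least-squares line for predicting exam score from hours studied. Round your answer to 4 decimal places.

0.4403

n = 6, Σx = 34, Σy = 160.6, Σxy = 1134.7, Σx² = 258
Sxx = Σx² − (Σx)²/n = 258 − 192.666667 = 65.333333
Sxy = Σxy − (Σx)(Σy)/n = 1134.7 − 910.066667 = 224.633333
b = Sxy/Sxx = 224.633333/65.333333 = 3.438265
a = ȳ − b·x̄ = 26.766667 − 3.438265·5.666667 = 7.283163
ŷ(2) = 7.283163 + 3.438265·2 = 14.159694
residual = y − ŷ = 14.6 − 14.159694 = 0.440306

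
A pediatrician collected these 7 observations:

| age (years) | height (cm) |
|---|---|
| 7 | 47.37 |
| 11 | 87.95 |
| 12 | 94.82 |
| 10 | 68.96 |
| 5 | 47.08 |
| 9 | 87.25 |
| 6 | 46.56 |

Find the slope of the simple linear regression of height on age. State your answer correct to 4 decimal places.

7.4864

n = 7, Σx = 60, Σy = 479.99, Σxy = 4426.49, Σx² = 556
Sxx = Σx² − (Σx)²/n = 556 − 514.285714 = 41.714286
Sxy = Σxy − (Σx)(Σy)/n = 4426.49 − 4114.2 = 312.29
b = Sxy/Sxx = 312.29/41.714286 = 7.486404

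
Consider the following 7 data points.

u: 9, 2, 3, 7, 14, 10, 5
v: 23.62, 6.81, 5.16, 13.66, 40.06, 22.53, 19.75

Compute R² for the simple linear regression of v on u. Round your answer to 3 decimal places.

0.881

n = 7, Σx = 50, Σy = 131.59, Σxy = 1222.19, Σx² = 464, Σy² = 3319.9687
Sxx = Σx² − (Σx)²/n = 464 − 357.142857 = 106.857143
Sxy = Σxy − (Σx)(Σy)/n = 1222.19 − 939.928571 = 282.261429
Syy = Σy² − (Σy)²/n = 3319.9687 − 2473.704014 = 846.264686
R² = Sxy²/(Sxx·Syy) = (282.261429)²/(106.857143·846.264686) = 0.881035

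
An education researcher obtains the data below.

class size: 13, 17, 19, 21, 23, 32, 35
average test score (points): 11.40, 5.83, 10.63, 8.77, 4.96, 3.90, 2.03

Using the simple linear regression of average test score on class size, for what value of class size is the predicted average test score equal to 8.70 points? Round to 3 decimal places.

n = 7, Σx = 160, Σy = 47.52, Σxy = 943.38, Σx² = 4038
Sxx = Σx² − (Σx)²/n = 4038 − 3657.142857 = 380.857143
Sxy = Σxy − (Σx)(Σy)/n = 943.38 − 1086.171429 = -142.791429
b = Sxy/Sxx = -142.791429/380.857143 = -0.374921
a = ȳ − b·x̄ = 6.788571 − (-0.374921)·22.857143 = 15.358200
Set a + b·x = 8.70: x = (8.70 − 15.358200) / (-0.374921) = 17.758929

17.759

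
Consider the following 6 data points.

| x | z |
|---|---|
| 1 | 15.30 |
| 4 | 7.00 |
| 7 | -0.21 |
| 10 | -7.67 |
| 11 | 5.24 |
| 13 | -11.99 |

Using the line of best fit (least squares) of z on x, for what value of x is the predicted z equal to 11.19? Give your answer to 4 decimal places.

2.3296

n = 6, Σx = 46, Σy = 7.67, Σxy = -133.1, Σx² = 456
Sxx = Σx² − (Σx)²/n = 456 − 352.666667 = 103.333333
Sxy = Σxy − (Σx)(Σy)/n = -133.1 − 58.803333 = -191.903333
b = Sxy/Sxx = -191.903333/103.333333 = -1.857129
a = ȳ − b·x̄ = 1.278333 − (-1.857129)·7.666667 = 15.516323
Set a + b·x = 11.19: x = (11.19 − 15.516323) / (-1.857129) = 2.329576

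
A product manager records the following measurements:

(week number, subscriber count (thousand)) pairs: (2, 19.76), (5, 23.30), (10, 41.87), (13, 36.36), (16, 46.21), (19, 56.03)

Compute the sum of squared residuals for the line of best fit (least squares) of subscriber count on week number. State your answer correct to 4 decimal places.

79.6120

n = 6, Σx = 65, Σy = 223.53, Σxy = 2851.33, Σx² = 915, Σy² = 9283.2191
Sxx = Σx² − (Σx)²/n = 915 − 704.166667 = 210.833333
Sxy = Σxy − (Σx)(Σy)/n = 2851.33 − 2421.575 = 429.755
Syy = Σy² − (Σy)²/n = 9283.2191 − 8327.61015 = 955.60895
b = Sxy/Sxx = 429.755/210.833333 = 2.038364
SSE = Syy − b·Sxy = 955.60895 − 2.038364·429.755 = 79.611985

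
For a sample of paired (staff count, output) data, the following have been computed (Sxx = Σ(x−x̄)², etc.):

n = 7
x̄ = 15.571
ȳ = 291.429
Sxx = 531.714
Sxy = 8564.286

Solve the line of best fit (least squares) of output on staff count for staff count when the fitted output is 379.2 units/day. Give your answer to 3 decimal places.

b = Sxy/Sxx = 8564.286/531.714 = 16.106941
a = ȳ − b·x̄ = 291.429 − 16.106941·15.571 = 40.627822
Set a + b·x = 379.2: x = (379.2 − 40.627822) / 16.106941 = 21.020266

21.020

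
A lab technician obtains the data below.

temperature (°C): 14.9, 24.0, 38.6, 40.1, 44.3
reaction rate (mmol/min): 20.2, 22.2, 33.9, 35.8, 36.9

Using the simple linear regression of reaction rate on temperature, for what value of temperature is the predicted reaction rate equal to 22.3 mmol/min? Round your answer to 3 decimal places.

20.468

n = 5, Σx = 161.9, Σy = 149, Σxy = 5212.57, Σx² = 5858.47
Sxx = Σx² − (Σx)²/n = 5858.47 − 5242.322 = 616.148
Sxy = Σxy − (Σx)(Σy)/n = 5212.57 − 4824.62 = 387.95
b = Sxy/Sxx = 387.95/616.148 = 0.629638
a = ȳ − b·x̄ = 29.8 − 0.629638·32.38 = 9.412332
Set a + b·x = 22.3: x = (22.3 − 9.412332) / 0.629638 = 20.468388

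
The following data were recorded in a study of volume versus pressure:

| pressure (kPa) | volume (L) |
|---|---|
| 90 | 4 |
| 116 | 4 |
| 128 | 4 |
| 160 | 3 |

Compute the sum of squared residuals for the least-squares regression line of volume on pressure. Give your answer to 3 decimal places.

n = 4, Σx = 494, Σy = 15, Σxy = 1816, Σx² = 63540, Σy² = 57
Sxx = Σx² − (Σx)²/n = 63540 − 61009 = 2531
Sxy = Σxy − (Σx)(Σy)/n = 1816 − 1852.5 = -36.5
Syy = Σy² − (Σy)²/n = 57 − 56.25 = 0.75
b = Sxy/Sxx = -36.5/2531 = -0.014421
SSE = Syy − b·Sxy = 0.75 − (-0.014421)·(-36.5) = 0.223627

0.224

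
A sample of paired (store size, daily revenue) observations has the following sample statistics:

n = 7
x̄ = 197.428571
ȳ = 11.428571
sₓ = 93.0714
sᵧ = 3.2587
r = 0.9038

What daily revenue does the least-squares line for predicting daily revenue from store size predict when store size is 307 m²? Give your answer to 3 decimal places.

14.896

b = r · sᵧ/sₓ = 0.9038 · 3.2587/93.0714 = 0.031645
a = ȳ − b·x̄ = 11.428571 − 0.031645·197.428571 = 5.181010
ŷ(307) = a + b·307 = 5.181010 + 0.031645·307 = 14.895922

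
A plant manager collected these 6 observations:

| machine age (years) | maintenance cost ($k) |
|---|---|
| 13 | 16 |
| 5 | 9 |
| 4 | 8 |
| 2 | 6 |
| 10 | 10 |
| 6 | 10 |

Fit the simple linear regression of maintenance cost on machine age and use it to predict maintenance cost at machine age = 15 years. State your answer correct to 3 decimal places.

n = 6, Σx = 40, Σy = 59, Σxy = 457, Σx² = 350
Sxx = Σx² − (Σx)²/n = 350 − 266.666667 = 83.333333
Sxy = Σxy − (Σx)(Σy)/n = 457 − 393.333333 = 63.666667
b = Sxy/Sxx = 63.666667/83.333333 = 0.764
a = ȳ − b·x̄ = 9.833333 − 0.764·6.666667 = 4.74
ŷ(15) = a + b·15 = 4.74 + 0.764·15 = 16.2

16.200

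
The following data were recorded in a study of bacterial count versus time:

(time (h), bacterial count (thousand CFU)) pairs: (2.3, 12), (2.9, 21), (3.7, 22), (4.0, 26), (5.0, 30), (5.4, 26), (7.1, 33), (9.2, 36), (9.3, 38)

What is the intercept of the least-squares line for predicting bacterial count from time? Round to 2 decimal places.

11.09

n = 9, Σx = 48.9, Σy = 244, Σxy = 1483.2, Σx² = 319.09
Sxx = Σx² − (Σx)²/n = 319.09 − 265.69 = 53.4
Sxy = Σxy − (Σx)(Σy)/n = 1483.2 − 1325.733333 = 157.466667
b = Sxy/Sxx = 157.466667/53.4 = 2.948814
a = ȳ − b·x̄ = 27.111111 − 2.948814·5.433333 = 11.089222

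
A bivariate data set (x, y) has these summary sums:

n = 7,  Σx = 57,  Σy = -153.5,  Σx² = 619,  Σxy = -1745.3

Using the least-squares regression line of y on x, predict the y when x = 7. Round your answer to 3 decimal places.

-18.273

Sxx = Σx² − (Σx)²/n = 619 − 464.142857 = 154.857143
Sxy = Σxy − (Σx)(Σy)/n = -1745.3 − (-1249.928571) = -495.371429
b = Sxy/Sxx = -495.371429/154.857143 = -3.198893
a = ȳ − b·x̄ = -21.928571 − (-3.198893)·8.142857 = 4.119557
ŷ(7) = a + b·7 = 4.119557 + (-3.198893)·7 = -18.272694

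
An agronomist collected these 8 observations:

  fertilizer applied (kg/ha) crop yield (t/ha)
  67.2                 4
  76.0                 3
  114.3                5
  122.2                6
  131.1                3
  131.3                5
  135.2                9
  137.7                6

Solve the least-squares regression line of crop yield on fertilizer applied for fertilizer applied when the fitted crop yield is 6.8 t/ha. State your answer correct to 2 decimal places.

n = 8, Σx = 915, Σy = 41, Σxy = 4894.3, Σx² = 109956.4
Sxx = Σx² − (Σx)²/n = 109956.4 − 104653.125 = 5303.275
Sxy = Σxy − (Σx)(Σy)/n = 4894.3 − 4689.375 = 204.925
b = Sxy/Sxx = 204.925/5303.275 = 0.038641
a = ȳ − b·x̄ = 5.125 − 0.038641·114.375 = 0.705411
Set a + b·x = 6.8: x = (6.8 − 0.705411) / 0.038641 = 157.722496

157.72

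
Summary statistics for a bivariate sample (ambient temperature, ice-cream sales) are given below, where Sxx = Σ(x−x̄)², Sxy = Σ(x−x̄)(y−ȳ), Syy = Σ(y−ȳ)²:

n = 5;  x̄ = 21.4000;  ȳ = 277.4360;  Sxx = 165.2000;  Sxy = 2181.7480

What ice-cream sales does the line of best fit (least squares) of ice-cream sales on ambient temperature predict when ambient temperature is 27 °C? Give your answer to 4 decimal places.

351.3936

b = Sxy/Sxx = 2181.748/165.2 = 13.206707
a = ȳ − b·x̄ = 277.436 − 13.206707·21.4 = -5.187530
ŷ(27) = a + b·27 = -5.187530 + 13.206707·27 = 351.393559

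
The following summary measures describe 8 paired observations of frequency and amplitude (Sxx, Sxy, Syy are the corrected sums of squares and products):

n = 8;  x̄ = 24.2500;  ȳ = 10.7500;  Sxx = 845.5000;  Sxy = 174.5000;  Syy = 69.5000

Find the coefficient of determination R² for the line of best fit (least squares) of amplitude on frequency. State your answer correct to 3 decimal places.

R² = Sxy²/(Sxx·Syy) = (174.5)²/(845.5·69.5) = 0.518194

0.518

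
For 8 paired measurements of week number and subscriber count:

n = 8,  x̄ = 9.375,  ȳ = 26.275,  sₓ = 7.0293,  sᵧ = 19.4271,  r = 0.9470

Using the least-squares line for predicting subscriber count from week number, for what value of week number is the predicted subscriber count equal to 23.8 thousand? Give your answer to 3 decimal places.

b = r · sᵧ/sₓ = 0.947 · 19.4271/7.0293 = 2.617254
a = ȳ − b·x̄ = 26.275 − 2.617254·9.375 = 1.738244
Set a + b·x = 23.8: x = (23.8 − 1.738244) / 2.617254 = 8.429352

8.429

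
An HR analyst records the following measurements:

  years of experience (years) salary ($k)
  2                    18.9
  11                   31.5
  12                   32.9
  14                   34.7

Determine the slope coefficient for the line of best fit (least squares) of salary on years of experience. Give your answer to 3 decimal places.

1.350

n = 4, Σx = 39, Σy = 118, Σxy = 1264.9, Σx² = 465
Sxx = Σx² − (Σx)²/n = 465 − 380.25 = 84.75
Sxy = Σxy − (Σx)(Σy)/n = 1264.9 − 1150.5 = 114.4
b = Sxy/Sxx = 114.4/84.75 = 1.349853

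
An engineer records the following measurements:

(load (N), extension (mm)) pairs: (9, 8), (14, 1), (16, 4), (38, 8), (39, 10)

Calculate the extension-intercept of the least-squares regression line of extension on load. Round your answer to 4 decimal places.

2.6113

n = 5, Σx = 116, Σy = 31, Σxy = 844, Σx² = 3498
Sxx = Σx² − (Σx)²/n = 3498 − 2691.2 = 806.8
Sxy = Σxy − (Σx)(Σy)/n = 844 − 719.2 = 124.8
b = Sxy/Sxx = 124.8/806.8 = 0.154685
a = ȳ − b·x̄ = 6.2 − 0.154685·23.2 = 2.611304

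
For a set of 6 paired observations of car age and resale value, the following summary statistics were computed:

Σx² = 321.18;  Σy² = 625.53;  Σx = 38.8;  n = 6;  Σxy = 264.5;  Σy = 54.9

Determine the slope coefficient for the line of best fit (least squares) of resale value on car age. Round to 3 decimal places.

Sxx = Σx² − (Σx)²/n = 321.18 − 250.906667 = 70.273333
Sxy = Σxy − (Σx)(Σy)/n = 264.5 − 355.02 = -90.52
b = Sxy/Sxx = -90.52/70.273333 = -1.288113

-1.288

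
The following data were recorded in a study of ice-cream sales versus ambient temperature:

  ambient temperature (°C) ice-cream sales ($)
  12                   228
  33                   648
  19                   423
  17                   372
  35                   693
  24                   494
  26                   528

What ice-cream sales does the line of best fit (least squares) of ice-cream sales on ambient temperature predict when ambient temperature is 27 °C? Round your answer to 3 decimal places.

545.974

n = 7, Σx = 166, Σy = 3386, Σxy = 88320, Σx² = 4360
Sxx = Σx² − (Σx)²/n = 4360 − 3936.571429 = 423.428571
Sxy = Σxy − (Σx)(Σy)/n = 88320 − 80296.571429 = 8023.428571
b = Sxy/Sxx = 8023.428571/423.428571 = 18.948718
a = ȳ − b·x̄ = 483.714286 − 18.948718·23.714286 = 34.358974
ŷ(27) = a + b·27 = 34.358974 + 18.948718·27 = 545.974359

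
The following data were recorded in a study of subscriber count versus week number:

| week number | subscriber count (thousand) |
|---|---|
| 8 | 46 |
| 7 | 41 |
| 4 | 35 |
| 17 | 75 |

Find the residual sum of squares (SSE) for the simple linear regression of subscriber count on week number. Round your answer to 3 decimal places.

n = 4, Σx = 36, Σy = 197, Σxy = 2070, Σx² = 418, Σy² = 10647
Sxx = Σx² − (Σx)²/n = 418 − 324 = 94
Sxy = Σxy − (Σx)(Σy)/n = 2070 − 1773 = 297
Syy = Σy² − (Σy)²/n = 10647 − 9702.25 = 944.75
b = Sxy/Sxx = 297/94 = 3.159574
SSE = Syy − b·Sxy = 944.75 − 3.159574·297 = 6.356383

6.356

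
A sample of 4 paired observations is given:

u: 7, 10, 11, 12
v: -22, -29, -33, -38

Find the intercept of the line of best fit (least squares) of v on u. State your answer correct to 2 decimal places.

0.21

n = 4, Σx = 40, Σy = -122, Σxy = -1263, Σx² = 414
Sxx = Σx² − (Σx)²/n = 414 − 400 = 14
Sxy = Σxy − (Σx)(Σy)/n = -1263 − (-1220) = -43
b = Sxy/Sxx = -43/14 = -3.071429
a = ȳ − b·x̄ = -30.5 − (-3.071429)·10 = 0.214286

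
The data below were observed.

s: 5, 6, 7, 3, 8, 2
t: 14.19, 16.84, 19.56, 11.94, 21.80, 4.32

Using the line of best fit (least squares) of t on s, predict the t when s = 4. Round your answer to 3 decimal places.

11.743

n = 6, Σx = 31, Σy = 88.65, Σxy = 527.77, Σx² = 187
Sxx = Σx² − (Σx)²/n = 187 − 160.166667 = 26.833333
Sxy = Σxy − (Σx)(Σy)/n = 527.77 − 458.025 = 69.745
b = Sxy/Sxx = 69.745/26.833333 = 2.599193
a = ȳ − b·x̄ = 14.775 − 2.599193·5.166667 = 1.345839
ŷ(4) = a + b·4 = 1.345839 + 2.599193·4 = 11.742609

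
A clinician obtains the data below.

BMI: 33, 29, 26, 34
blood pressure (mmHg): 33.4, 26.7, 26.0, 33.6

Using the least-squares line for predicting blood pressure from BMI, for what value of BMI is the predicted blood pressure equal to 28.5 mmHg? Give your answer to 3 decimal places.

n = 4, Σx = 122, Σy = 119.7, Σxy = 3694.9, Σx² = 3762
Sxx = Σx² − (Σx)²/n = 3762 − 3721 = 41
Sxy = Σxy − (Σx)(Σy)/n = 3694.9 − 3650.85 = 44.05
b = Sxy/Sxx = 44.05/41 = 1.074390
a = ȳ − b·x̄ = 29.925 − 1.074390·30.5 = -2.843902
Set a + b·x = 28.5: x = (28.5 − (-2.843902)) / 1.074390 = 29.173666

29.174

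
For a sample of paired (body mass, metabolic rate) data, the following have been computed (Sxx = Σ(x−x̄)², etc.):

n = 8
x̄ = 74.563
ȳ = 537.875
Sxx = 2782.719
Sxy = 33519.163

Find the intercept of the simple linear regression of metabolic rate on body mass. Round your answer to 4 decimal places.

b = Sxy/Sxx = 33519.163/2782.719 = 12.045472
a = ȳ − b·x̄ = 537.875 − 12.045472·74.563 = -360.271507

-360.2715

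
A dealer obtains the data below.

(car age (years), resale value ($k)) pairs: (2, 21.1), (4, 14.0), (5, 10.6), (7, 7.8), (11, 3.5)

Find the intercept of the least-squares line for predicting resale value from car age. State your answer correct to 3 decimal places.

22.095

n = 5, Σx = 29, Σy = 57, Σxy = 244.3, Σx² = 215
Sxx = Σx² − (Σx)²/n = 215 − 168.2 = 46.8
Sxy = Σxy − (Σx)(Σy)/n = 244.3 − 330.6 = -86.3
b = Sxy/Sxx = -86.3/46.8 = -1.844017
a = ȳ − b·x̄ = 11.4 − (-1.844017)·5.8 = 22.095299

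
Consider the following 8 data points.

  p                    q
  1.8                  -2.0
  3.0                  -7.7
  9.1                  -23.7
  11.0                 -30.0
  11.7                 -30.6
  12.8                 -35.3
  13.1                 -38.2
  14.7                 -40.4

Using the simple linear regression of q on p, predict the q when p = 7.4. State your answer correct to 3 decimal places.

-19.353

n = 8, Σx = 77.2, Σy = -207.9, Σxy = -2476.53, Σx² = 904.48
Sxx = Σx² − (Σx)²/n = 904.48 − 744.98 = 159.5
Sxy = Σxy − (Σx)(Σy)/n = -2476.53 − (-2006.235) = -470.295
b = Sxy/Sxx = -470.295/159.5 = -2.948558
a = ȳ − b·x̄ = -25.9875 − (-2.948558)·9.65 = 2.466085
ŷ(7.4) = a + b·7.4 = 2.466085 + (-2.948558)·7.4 = -19.353245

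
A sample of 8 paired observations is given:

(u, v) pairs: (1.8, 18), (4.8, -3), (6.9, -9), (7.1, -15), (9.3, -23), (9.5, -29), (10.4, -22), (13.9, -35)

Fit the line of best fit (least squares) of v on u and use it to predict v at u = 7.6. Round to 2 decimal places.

-13.17

n = 8, Σx = 63.7, Σy = -118, Σxy = -1355.3, Σx² = 602.41
Sxx = Σx² − (Σx)²/n = 602.41 − 507.21125 = 95.19875
Sxy = Σxy − (Σx)(Σy)/n = -1355.3 − (-939.575) = -415.725
b = Sxy/Sxx = -415.725/95.19875 = -4.366917
a = ȳ − b·x̄ = -14.75 − (-4.366917)·7.9625 = 20.021573
ŷ(7.6) = a + b·7.6 = 20.021573 + (-4.366917)·7.6 = -13.166993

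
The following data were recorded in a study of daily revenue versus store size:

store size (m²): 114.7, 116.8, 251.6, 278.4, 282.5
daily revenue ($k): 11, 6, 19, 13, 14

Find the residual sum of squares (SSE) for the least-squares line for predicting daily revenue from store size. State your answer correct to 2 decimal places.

n = 5, Σx = 1044, Σy = 63, Σxy = 14317.1, Σx² = 247413.7, Σy² = 883
Sxx = Σx² − (Σx)²/n = 247413.7 − 217987.2 = 29426.5
Sxy = Σxy − (Σx)(Σy)/n = 14317.1 − 13154.4 = 1162.7
Syy = Σy² − (Σy)²/n = 883 − 793.8 = 89.2
b = Sxy/Sxx = 1162.7/29426.5 = 0.039512
SSE = Syy − b·Sxy = 89.2 − 0.039512·1162.7 = 43.259392

43.26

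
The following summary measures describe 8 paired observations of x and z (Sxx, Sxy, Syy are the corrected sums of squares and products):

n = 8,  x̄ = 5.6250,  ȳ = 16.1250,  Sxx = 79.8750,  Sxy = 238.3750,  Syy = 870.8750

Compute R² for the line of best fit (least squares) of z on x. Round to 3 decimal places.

0.817

R² = Sxy²/(Sxx·Syy) = (238.375)²/(79.875·870.875) = 0.816873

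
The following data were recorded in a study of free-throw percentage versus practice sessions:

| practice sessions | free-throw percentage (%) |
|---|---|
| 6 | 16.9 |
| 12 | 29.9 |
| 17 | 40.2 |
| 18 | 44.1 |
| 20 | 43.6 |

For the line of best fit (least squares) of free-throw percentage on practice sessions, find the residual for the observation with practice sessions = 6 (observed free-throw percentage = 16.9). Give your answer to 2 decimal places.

n = 5, Σx = 73, Σy = 174.7, Σxy = 2809.4, Σx² = 1193
Sxx = Σx² − (Σx)²/n = 1193 − 1065.8 = 127.2
Sxy = Σxy − (Σx)(Σy)/n = 2809.4 − 2550.62 = 258.78
b = Sxy/Sxx = 258.78/127.2 = 2.034434
a = ȳ − b·x̄ = 34.94 − 2.034434·14.6 = 5.237264
ŷ(6) = 5.237264 + 2.034434·6 = 17.443868
residual = y − ŷ = 16.9 − 17.443868 = -0.543868

-0.54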